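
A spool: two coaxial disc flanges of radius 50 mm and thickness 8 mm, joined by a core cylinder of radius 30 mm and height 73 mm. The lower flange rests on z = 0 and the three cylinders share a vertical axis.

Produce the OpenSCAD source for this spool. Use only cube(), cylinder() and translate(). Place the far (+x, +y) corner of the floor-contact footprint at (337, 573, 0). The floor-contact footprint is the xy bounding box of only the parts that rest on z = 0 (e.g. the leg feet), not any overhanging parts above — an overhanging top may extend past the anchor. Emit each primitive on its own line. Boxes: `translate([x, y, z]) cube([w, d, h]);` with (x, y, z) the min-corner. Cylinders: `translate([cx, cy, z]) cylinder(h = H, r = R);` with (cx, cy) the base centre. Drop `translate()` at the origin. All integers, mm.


translate([287, 523, 0]) cylinder(h = 8, r = 50);
translate([287, 523, 8]) cylinder(h = 73, r = 30);
translate([287, 523, 81]) cylinder(h = 8, r = 50);


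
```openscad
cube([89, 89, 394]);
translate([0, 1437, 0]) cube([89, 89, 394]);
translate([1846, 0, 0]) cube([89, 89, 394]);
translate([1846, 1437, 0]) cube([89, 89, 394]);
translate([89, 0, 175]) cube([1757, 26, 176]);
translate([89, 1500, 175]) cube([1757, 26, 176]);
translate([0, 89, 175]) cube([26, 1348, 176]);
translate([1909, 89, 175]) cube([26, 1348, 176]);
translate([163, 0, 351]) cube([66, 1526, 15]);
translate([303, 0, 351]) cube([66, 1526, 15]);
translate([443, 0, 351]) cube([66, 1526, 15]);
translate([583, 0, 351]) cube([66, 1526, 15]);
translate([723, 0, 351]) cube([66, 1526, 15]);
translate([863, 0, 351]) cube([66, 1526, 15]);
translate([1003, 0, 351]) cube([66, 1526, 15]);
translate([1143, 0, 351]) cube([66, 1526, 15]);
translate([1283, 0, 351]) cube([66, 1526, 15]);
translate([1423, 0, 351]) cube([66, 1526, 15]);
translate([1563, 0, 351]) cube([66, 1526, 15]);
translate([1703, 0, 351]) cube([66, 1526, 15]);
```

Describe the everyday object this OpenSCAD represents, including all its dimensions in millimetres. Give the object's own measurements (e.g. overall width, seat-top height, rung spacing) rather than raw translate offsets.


A bed frame 1935 mm long (x) by 1526 mm wide (y). Four 89×89 mm corner posts, 394 mm tall, at the corners of the footprint. Four rails of 26 mm thickness and 176 mm height run between adjacent posts with their undersides at z = 175 mm, their outer faces flush with the outside of the frame (the two x-running rails run between the posts' inner faces; the two y-running rails run between the posts' inner faces). 12 slats, each 66 mm wide (x) and 15 mm thick, lie across the top of the two x-running rails, running the full 1526 mm width of the frame in y; along x they sit between the end posts with a 74 mm gap after the −x posts and between neighbouring slats, leaving 77 mm before the +x posts.


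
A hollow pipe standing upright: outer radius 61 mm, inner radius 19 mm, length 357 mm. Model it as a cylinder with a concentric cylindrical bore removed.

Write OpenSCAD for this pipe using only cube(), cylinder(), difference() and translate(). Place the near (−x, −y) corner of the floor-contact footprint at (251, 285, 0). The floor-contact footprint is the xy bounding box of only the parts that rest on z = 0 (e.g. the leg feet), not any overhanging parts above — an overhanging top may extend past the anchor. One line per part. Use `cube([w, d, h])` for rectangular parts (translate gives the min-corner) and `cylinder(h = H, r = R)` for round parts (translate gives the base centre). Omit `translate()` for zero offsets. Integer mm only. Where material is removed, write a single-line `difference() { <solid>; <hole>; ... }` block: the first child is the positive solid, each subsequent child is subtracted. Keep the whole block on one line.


difference() { translate([312, 346, 0]) cylinder(h = 357, r = 61); translate([312, 346, 0]) cylinder(h = 357, r = 19); }


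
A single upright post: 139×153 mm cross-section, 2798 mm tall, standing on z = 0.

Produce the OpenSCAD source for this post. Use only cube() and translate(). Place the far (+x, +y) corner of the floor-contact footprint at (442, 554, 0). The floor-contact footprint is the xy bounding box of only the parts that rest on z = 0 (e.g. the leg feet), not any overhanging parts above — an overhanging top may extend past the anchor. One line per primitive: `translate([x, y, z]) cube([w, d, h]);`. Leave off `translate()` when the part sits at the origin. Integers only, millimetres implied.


translate([303, 401, 0]) cube([139, 153, 2798]);


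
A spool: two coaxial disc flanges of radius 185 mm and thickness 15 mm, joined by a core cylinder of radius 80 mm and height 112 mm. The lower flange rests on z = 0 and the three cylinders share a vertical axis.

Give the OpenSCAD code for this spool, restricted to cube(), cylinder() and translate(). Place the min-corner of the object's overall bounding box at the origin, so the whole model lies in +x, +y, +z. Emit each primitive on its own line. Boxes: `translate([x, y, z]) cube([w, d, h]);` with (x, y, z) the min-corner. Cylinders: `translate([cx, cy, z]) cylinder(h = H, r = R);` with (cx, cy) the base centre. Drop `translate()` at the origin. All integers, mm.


translate([185, 185, 0]) cylinder(h = 15, r = 185);
translate([185, 185, 15]) cylinder(h = 112, r = 80);
translate([185, 185, 127]) cylinder(h = 15, r = 185);


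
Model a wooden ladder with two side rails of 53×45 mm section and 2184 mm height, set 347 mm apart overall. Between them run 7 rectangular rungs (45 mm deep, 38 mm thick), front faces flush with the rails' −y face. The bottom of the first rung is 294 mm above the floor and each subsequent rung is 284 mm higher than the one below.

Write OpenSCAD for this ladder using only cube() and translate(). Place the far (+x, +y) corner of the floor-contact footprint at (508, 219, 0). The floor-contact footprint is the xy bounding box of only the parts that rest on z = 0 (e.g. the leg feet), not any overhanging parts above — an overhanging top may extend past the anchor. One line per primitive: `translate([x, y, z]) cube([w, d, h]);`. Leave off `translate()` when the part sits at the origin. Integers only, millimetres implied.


translate([161, 174, 0]) cube([53, 45, 2184]);
translate([455, 174, 0]) cube([53, 45, 2184]);
translate([214, 174, 294]) cube([241, 45, 38]);
translate([214, 174, 578]) cube([241, 45, 38]);
translate([214, 174, 862]) cube([241, 45, 38]);
translate([214, 174, 1146]) cube([241, 45, 38]);
translate([214, 174, 1430]) cube([241, 45, 38]);
translate([214, 174, 1714]) cube([241, 45, 38]);
translate([214, 174, 1998]) cube([241, 45, 38]);


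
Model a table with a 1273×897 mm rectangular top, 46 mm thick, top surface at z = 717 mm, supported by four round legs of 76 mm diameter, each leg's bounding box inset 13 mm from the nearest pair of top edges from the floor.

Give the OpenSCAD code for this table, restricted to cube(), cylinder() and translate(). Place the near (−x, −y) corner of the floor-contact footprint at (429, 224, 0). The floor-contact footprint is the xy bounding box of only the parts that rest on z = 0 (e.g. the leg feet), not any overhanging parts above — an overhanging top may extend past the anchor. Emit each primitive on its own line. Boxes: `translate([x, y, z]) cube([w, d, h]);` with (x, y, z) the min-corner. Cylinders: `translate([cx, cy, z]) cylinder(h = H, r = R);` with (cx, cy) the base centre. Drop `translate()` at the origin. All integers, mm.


translate([416, 211, 671]) cube([1273, 897, 46]);
translate([467, 262, 0]) cylinder(h = 671, r = 38);
translate([1638, 262, 0]) cylinder(h = 671, r = 38);
translate([467, 1057, 0]) cylinder(h = 671, r = 38);
translate([1638, 1057, 0]) cylinder(h = 671, r = 38);


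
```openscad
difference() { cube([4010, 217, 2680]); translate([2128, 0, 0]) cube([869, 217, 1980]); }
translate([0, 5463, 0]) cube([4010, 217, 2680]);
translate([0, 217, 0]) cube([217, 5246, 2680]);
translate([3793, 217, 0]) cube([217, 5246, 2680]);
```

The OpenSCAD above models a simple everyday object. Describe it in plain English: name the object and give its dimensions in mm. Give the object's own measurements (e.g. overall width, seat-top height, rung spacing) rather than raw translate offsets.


A single room: four walls, each 2680 mm tall and 217 mm thick, enclosing an outside footprint 4010×5680 mm (x × y), no floor or roof. The front and back walls (−y and +y sides) run the full x-width; the side walls fit between their inner faces. A door opening 869 mm wide and 1980 mm tall is cut through the front wall from the floor up, its −x edge 2128 mm from the wall's −x end.


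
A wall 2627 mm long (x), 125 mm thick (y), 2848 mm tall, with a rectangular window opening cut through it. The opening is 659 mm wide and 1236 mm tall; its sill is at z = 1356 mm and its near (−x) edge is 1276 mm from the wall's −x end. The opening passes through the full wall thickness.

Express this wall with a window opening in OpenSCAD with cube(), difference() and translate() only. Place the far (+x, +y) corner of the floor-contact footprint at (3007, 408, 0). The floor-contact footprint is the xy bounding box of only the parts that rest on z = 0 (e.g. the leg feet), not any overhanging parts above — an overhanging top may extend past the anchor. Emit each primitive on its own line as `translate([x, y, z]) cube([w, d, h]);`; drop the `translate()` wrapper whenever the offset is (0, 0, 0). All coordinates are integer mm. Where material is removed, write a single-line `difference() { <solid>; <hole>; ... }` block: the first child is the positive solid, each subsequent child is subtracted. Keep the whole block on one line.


difference() { translate([380, 283, 0]) cube([2627, 125, 2848]); translate([1656, 283, 1356]) cube([659, 125, 1236]); }


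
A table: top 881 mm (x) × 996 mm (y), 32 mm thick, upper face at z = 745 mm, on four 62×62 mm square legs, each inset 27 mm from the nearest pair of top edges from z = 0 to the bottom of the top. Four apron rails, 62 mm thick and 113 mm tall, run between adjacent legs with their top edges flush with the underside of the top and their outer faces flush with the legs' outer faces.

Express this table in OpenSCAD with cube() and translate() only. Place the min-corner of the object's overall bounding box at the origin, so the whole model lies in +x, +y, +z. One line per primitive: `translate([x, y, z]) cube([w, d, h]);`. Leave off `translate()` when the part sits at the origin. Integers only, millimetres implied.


// leg_h = 745 - 32 = 713
// apron z = 713 - 113 = 600
translate([0, 0, 713]) cube([881, 996, 32]);
translate([27, 27, 0]) cube([62, 62, 713]);
translate([792, 27, 0]) cube([62, 62, 713]);
translate([27, 907, 0]) cube([62, 62, 713]);
translate([792, 907, 0]) cube([62, 62, 713]);
translate([89, 27, 600]) cube([703, 62, 113]);
translate([89, 907, 600]) cube([703, 62, 113]);
translate([27, 89, 600]) cube([62, 818, 113]);
translate([792, 89, 600]) cube([62, 818, 113]);


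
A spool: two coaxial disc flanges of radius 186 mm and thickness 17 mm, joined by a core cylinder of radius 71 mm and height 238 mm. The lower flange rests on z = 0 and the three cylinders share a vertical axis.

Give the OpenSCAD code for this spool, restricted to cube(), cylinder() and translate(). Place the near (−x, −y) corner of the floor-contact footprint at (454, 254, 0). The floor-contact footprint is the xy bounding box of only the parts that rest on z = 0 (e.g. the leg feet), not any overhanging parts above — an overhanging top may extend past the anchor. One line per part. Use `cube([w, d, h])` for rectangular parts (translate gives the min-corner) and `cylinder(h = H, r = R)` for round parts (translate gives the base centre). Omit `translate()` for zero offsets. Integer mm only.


translate([640, 440, 0]) cylinder(h = 17, r = 186);
translate([640, 440, 17]) cylinder(h = 238, r = 71);
translate([640, 440, 255]) cylinder(h = 17, r = 186);


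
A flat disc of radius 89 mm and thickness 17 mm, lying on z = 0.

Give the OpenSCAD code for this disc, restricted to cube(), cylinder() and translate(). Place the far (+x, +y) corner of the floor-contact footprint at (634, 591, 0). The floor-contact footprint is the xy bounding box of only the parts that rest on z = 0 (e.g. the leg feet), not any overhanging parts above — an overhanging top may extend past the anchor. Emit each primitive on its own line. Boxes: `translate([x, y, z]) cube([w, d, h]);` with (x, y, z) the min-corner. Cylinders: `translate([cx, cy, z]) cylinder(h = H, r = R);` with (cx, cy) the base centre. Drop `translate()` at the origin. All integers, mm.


translate([545, 502, 0]) cylinder(h = 17, r = 89);


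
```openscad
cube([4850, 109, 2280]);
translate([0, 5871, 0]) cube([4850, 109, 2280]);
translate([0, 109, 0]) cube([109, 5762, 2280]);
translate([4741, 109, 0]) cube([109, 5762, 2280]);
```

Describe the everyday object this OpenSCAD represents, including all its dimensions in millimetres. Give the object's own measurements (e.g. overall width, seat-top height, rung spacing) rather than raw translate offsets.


The wall frame of a small rectangular building: four walls, each 2280 mm tall and 109 mm thick, enclosing a footprint 4850 mm (x) by 5980 mm (y) outside-to-outside, with no floor or roof. The front and back walls (the −y and +y sides) span the full width; the two side walls fit between them.


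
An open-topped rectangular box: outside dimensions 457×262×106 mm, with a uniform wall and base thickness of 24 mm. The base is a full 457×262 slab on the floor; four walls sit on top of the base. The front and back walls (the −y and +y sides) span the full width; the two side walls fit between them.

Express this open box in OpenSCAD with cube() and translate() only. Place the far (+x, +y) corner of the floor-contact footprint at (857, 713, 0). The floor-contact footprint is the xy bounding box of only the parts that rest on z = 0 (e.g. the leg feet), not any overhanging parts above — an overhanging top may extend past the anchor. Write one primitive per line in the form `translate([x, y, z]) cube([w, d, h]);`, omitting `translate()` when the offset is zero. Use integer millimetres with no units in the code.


translate([400, 451, 0]) cube([457, 262, 24]);
translate([400, 451, 24]) cube([457, 24, 82]);
translate([400, 689, 24]) cube([457, 24, 82]);
translate([400, 475, 24]) cube([24, 214, 82]);
translate([833, 475, 24]) cube([24, 214, 82]);


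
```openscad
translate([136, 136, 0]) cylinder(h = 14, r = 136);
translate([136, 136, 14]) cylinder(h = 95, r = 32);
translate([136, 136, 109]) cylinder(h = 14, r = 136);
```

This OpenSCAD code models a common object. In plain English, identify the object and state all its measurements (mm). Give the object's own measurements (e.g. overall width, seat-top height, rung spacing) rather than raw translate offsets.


A spool: two coaxial disc flanges of radius 136 mm and thickness 14 mm, joined by a core cylinder of radius 32 mm and height 95 mm. The lower flange rests on z = 0 and the three cylinders share a vertical axis.


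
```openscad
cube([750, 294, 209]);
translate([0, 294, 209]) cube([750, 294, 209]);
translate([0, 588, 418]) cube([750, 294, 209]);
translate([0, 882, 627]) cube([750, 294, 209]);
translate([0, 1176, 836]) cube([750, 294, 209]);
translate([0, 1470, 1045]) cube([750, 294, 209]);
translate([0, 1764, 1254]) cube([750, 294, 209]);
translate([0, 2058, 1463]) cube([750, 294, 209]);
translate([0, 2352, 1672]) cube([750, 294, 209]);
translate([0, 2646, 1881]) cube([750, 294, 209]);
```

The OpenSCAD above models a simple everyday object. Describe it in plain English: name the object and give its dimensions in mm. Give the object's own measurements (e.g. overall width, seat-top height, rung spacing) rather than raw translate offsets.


A straight staircase of 10 solid steps. Each step is 750 mm wide (x), 294 mm deep (y, the going) and 209 mm tall (the rise). The first step rests on the floor; each subsequent step sits one going further in +y and one rise higher in +z, directly behind and above the previous step with no overlap.


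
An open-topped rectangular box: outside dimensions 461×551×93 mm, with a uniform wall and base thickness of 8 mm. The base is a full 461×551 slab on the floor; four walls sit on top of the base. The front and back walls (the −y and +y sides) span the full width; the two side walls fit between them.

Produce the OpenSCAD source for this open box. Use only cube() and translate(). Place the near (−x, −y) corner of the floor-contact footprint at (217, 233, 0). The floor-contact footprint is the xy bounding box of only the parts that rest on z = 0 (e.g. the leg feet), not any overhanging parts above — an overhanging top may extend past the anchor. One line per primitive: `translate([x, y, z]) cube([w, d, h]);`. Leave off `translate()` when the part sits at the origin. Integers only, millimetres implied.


translate([217, 233, 0]) cube([461, 551, 8]);
translate([217, 233, 8]) cube([461, 8, 85]);
translate([217, 776, 8]) cube([461, 8, 85]);
translate([217, 241, 8]) cube([8, 535, 85]);
translate([670, 241, 8]) cube([8, 535, 85]);


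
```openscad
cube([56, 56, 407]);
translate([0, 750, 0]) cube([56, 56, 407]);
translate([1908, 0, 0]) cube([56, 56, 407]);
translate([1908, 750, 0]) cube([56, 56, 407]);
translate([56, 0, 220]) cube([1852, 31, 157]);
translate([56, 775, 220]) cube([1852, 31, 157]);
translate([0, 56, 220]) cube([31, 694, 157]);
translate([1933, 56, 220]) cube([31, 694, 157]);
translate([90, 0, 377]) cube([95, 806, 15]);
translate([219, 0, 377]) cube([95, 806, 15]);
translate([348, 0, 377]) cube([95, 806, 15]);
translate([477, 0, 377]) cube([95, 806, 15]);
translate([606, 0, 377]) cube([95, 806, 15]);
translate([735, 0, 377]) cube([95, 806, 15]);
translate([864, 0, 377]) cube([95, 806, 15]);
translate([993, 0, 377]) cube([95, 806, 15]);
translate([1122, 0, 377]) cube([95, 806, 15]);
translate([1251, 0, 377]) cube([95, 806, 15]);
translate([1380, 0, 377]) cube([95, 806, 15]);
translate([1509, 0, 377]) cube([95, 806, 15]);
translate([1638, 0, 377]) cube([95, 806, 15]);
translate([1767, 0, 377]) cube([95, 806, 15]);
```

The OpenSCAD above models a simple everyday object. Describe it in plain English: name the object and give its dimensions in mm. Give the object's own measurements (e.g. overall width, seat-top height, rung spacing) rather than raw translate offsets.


A bed frame 1964 mm long (x) by 806 mm wide (y). Four 56×56 mm corner posts, 407 mm tall, at the corners of the footprint. Four rails of 31 mm thickness and 157 mm height run between adjacent posts with their undersides at z = 220 mm, their outer faces flush with the outside of the frame (the two x-running rails run between the posts' inner faces; the two y-running rails run between the posts' inner faces). 14 slats, each 95 mm wide (x) and 15 mm thick, lie across the top of the two x-running rails, running the full 806 mm width of the frame in y; along x they sit between the end posts with a 34 mm gap after the −x posts and between neighbouring slats, leaving 46 mm before the +x posts.


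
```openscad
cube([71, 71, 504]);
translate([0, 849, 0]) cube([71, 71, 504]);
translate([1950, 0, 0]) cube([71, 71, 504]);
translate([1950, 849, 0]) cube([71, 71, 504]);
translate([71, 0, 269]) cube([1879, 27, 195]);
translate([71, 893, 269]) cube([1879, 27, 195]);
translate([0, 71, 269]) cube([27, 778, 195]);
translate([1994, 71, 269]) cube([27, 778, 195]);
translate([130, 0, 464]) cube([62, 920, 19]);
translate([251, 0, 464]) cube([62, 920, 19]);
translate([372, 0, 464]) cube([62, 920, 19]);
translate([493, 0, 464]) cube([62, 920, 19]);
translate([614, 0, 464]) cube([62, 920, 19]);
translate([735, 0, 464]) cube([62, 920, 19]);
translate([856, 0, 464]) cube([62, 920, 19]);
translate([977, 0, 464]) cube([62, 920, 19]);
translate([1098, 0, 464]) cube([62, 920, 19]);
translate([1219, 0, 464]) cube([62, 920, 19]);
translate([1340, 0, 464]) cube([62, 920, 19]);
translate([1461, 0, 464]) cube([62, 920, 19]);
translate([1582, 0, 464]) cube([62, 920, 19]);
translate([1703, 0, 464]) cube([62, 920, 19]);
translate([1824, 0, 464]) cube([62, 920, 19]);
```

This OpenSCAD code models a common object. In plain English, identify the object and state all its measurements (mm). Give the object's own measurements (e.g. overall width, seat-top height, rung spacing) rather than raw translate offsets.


A bed frame 2021 mm long (x) by 920 mm wide (y). Four 71×71 mm corner posts, 504 mm tall, at the corners of the footprint. Four rails of 27 mm thickness and 195 mm height run between adjacent posts with their undersides at z = 269 mm, their outer faces flush with the outside of the frame (the two x-running rails run between the posts' inner faces; the two y-running rails run between the posts' inner faces). 15 slats, each 62 mm wide (x) and 19 mm thick, lie across the top of the two x-running rails, running the full 920 mm width of the frame in y; along x they sit between the end posts with a 59 mm gap after the −x posts and between neighbouring slats, leaving 64 mm before the +x posts.


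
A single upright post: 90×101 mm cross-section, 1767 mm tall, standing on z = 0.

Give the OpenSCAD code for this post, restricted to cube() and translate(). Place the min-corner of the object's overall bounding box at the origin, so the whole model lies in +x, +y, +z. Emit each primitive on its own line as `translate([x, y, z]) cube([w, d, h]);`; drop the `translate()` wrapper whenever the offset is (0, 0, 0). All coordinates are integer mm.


cube([90, 101, 1767]);


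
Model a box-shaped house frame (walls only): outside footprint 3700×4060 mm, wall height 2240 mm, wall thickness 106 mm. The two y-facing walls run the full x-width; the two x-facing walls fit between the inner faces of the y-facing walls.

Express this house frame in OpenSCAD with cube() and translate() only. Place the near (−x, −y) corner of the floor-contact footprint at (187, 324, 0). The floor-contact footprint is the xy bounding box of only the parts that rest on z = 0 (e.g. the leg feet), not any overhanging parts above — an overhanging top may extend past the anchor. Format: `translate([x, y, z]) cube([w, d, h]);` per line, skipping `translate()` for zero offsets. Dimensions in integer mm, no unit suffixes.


translate([187, 324, 0]) cube([3700, 106, 2240]);
translate([187, 4278, 0]) cube([3700, 106, 2240]);
translate([187, 430, 0]) cube([106, 3848, 2240]);
translate([3781, 430, 0]) cube([106, 3848, 2240]);


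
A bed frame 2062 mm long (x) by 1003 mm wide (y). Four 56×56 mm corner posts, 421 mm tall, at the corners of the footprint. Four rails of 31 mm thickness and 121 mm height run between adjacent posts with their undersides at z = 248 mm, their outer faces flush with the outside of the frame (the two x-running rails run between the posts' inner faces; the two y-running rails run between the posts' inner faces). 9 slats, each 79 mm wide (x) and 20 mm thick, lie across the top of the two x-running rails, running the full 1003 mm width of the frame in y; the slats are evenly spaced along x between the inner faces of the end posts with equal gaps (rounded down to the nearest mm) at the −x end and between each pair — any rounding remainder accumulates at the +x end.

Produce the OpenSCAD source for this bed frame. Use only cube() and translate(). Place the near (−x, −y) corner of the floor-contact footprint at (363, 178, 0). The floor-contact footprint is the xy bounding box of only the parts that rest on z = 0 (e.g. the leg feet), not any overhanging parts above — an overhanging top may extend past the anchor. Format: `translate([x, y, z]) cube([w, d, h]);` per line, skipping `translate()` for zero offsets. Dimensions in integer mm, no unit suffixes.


translate([363, 178, 0]) cube([56, 56, 421]);
translate([363, 1125, 0]) cube([56, 56, 421]);
translate([2369, 178, 0]) cube([56, 56, 421]);
translate([2369, 1125, 0]) cube([56, 56, 421]);
translate([419, 178, 248]) cube([1950, 31, 121]);
translate([419, 1150, 248]) cube([1950, 31, 121]);
translate([363, 234, 248]) cube([31, 891, 121]);
translate([2394, 234, 248]) cube([31, 891, 121]);
translate([542, 178, 369]) cube([79, 1003, 20]);
translate([744, 178, 369]) cube([79, 1003, 20]);
translate([946, 178, 369]) cube([79, 1003, 20]);
translate([1148, 178, 369]) cube([79, 1003, 20]);
translate([1350, 178, 369]) cube([79, 1003, 20]);
translate([1552, 178, 369]) cube([79, 1003, 20]);
translate([1754, 178, 369]) cube([79, 1003, 20]);
translate([1956, 178, 369]) cube([79, 1003, 20]);
translate([2158, 178, 369]) cube([79, 1003, 20]);


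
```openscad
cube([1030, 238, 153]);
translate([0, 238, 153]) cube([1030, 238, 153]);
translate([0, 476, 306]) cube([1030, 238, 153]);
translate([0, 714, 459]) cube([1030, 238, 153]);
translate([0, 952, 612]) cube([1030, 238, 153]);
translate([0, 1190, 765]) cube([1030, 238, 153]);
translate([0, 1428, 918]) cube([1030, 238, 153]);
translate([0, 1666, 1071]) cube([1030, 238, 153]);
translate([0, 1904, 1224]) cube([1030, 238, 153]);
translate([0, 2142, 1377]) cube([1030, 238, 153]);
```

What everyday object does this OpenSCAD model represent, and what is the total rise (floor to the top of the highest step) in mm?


A staircase. The total rise is 1530 mm.

10 identical blocks, each offset up and back from the previous — a staircase. Each step is 153 mm tall and there are 10 of them, so the total rise is 10 × 153 = 1530 mm.


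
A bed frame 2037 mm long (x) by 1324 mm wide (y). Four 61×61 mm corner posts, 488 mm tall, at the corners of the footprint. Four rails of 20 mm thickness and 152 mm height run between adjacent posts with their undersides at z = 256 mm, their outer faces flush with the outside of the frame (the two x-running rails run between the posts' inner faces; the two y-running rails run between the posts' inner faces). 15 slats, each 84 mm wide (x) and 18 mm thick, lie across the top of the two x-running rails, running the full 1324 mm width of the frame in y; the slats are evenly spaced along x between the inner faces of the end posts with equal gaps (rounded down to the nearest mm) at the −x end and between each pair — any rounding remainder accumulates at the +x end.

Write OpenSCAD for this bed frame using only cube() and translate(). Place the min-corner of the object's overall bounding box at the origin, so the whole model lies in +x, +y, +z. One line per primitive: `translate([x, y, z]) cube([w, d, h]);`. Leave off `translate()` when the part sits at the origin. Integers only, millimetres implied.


cube([61, 61, 488]);
translate([0, 1263, 0]) cube([61, 61, 488]);
translate([1976, 0, 0]) cube([61, 61, 488]);
translate([1976, 1263, 0]) cube([61, 61, 488]);
translate([61, 0, 256]) cube([1915, 20, 152]);
translate([61, 1304, 256]) cube([1915, 20, 152]);
translate([0, 61, 256]) cube([20, 1202, 152]);
translate([2017, 61, 256]) cube([20, 1202, 152]);
translate([101, 0, 408]) cube([84, 1324, 18]);
translate([225, 0, 408]) cube([84, 1324, 18]);
translate([349, 0, 408]) cube([84, 1324, 18]);
translate([473, 0, 408]) cube([84, 1324, 18]);
translate([597, 0, 408]) cube([84, 1324, 18]);
translate([721, 0, 408]) cube([84, 1324, 18]);
translate([845, 0, 408]) cube([84, 1324, 18]);
translate([969, 0, 408]) cube([84, 1324, 18]);
translate([1093, 0, 408]) cube([84, 1324, 18]);
translate([1217, 0, 408]) cube([84, 1324, 18]);
translate([1341, 0, 408]) cube([84, 1324, 18]);
translate([1465, 0, 408]) cube([84, 1324, 18]);
translate([1589, 0, 408]) cube([84, 1324, 18]);
translate([1713, 0, 408]) cube([84, 1324, 18]);
translate([1837, 0, 408]) cube([84, 1324, 18]);


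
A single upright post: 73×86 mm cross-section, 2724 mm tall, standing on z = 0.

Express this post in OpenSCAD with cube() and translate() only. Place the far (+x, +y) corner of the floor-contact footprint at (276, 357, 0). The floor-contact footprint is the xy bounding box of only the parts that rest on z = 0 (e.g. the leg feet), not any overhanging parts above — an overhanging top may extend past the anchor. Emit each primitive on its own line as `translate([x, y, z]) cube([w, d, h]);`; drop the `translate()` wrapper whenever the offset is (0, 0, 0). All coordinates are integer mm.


translate([203, 271, 0]) cube([73, 86, 2724]);


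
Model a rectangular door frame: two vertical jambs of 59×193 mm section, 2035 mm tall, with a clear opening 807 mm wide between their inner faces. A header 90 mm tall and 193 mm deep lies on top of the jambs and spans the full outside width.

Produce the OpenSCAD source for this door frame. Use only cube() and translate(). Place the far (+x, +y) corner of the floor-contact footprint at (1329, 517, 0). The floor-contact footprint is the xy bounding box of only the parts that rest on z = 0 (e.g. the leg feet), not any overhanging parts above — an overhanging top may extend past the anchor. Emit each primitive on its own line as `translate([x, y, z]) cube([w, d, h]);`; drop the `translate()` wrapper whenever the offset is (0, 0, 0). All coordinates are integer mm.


translate([404, 324, 0]) cube([59, 193, 2035]);
translate([1270, 324, 0]) cube([59, 193, 2035]);
translate([404, 324, 2035]) cube([925, 193, 90]);


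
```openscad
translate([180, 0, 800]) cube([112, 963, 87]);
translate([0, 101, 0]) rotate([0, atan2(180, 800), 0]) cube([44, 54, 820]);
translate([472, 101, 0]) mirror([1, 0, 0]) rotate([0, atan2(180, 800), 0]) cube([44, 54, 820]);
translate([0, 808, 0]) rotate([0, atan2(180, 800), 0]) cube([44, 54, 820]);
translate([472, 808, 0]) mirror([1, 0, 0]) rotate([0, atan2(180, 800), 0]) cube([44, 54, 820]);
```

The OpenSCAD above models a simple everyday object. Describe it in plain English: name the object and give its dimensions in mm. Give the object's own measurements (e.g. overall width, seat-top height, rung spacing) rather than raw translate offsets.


A sawhorse. A 112×963×87 mm beam (x, y, z) sits on two A-frame leg pairs. Each pair is two raked legs of 44×54 mm section (54 mm along y) splaying symmetrically in x. Each leg rises 800 mm vertically over 180 mm of horizontal reach and is 820 mm long along its own axis. Every leg's outer bottom edge rests on the floor and its outer top edge meets a bottom edge of the beam — the left legs (tilting toward +x) meet the beam's −x bottom edge, the right legs (their mirror images, tilting toward −x) meet its +x bottom edge — so the leg tops tuck under the beam, the beam's underside is 800 mm above the floor, and the feet are 472 mm apart outside-to-outside with the beam centred between them. The two leg pairs are set in 101 mm from either end of the beam.


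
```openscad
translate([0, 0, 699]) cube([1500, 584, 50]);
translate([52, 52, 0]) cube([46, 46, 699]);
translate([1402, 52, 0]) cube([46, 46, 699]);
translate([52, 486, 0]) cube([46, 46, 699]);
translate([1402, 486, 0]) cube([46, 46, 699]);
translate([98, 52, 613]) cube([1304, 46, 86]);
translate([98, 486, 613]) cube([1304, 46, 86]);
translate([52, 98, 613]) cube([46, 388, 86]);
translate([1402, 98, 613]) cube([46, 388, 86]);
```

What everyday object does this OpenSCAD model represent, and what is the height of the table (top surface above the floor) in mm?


A table. The table height is 749 mm.

A 1500×584×50 slab sits at z = 699 on four 46 mm square posts — a table. The top surface is at 699 + 50 = 749 mm.


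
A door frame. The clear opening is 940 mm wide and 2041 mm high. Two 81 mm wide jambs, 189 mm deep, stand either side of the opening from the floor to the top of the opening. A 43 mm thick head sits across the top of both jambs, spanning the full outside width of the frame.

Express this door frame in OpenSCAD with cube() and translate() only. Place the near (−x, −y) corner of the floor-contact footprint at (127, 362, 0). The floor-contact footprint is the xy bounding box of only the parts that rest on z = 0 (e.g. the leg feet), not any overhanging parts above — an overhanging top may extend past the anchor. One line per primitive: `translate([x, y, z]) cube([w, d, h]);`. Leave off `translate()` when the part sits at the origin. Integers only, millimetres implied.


translate([127, 362, 0]) cube([81, 189, 2041]);
translate([1148, 362, 0]) cube([81, 189, 2041]);
translate([127, 362, 2041]) cube([1102, 189, 43]);


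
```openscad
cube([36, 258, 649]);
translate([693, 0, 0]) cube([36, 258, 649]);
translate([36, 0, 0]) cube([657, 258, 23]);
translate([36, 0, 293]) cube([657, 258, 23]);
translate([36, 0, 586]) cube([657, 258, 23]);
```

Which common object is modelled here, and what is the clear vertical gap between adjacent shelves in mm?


A bookshelf. The clear shelf gap is 270 mm.

Two tall side panels with 3 horizontal boards between them — a bookshelf. The first two shelf undersides are at z = 0 and z = 293; with shelf thickness 23, the clear gap is 293 − 0 − 23 = 270 mm.


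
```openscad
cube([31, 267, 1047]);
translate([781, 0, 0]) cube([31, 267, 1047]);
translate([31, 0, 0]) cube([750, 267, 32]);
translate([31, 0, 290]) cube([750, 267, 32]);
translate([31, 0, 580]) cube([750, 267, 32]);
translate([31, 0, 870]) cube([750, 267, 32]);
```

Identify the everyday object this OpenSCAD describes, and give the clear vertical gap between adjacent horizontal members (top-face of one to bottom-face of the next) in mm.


A bookshelf. The clear shelf gap is 258 mm.

Two tall side panels with 4 horizontal boards between them — a bookshelf. The first two shelf undersides are at z = 0 and z = 290; with shelf thickness 32, the clear gap is 290 − 0 − 32 = 258 mm.


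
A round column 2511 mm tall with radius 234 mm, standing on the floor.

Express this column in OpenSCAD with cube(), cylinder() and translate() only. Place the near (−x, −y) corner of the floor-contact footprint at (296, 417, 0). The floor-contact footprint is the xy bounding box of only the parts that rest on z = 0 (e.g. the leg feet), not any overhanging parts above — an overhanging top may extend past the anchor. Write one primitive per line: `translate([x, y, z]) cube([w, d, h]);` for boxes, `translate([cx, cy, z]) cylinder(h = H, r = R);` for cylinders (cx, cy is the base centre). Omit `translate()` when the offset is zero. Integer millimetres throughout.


translate([530, 651, 0]) cylinder(h = 2511, r = 234);


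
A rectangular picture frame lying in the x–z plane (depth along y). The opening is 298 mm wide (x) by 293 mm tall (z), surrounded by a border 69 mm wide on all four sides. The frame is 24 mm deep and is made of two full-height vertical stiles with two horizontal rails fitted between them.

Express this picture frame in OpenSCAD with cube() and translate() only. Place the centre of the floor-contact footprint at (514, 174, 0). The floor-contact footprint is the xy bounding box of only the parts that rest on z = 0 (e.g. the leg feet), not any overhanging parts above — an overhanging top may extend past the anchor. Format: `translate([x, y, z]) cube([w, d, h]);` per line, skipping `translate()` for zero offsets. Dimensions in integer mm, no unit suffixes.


translate([296, 162, 0]) cube([69, 24, 431]);
translate([663, 162, 0]) cube([69, 24, 431]);
translate([365, 162, 0]) cube([298, 24, 69]);
translate([365, 162, 362]) cube([298, 24, 69]);


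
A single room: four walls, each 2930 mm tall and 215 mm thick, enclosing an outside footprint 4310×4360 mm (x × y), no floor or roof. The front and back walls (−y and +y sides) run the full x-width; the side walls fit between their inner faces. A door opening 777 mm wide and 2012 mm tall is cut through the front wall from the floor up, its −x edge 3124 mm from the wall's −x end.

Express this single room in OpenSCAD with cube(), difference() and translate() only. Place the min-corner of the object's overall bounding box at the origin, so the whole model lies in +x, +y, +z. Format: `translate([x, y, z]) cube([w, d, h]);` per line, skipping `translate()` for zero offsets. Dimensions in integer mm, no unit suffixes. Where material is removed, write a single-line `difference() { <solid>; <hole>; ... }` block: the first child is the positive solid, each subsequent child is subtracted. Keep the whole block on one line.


difference() { cube([4310, 215, 2930]); translate([3124, 0, 0]) cube([777, 215, 2012]); }
translate([0, 4145, 0]) cube([4310, 215, 2930]);
translate([0, 215, 0]) cube([215, 3930, 2930]);
translate([4095, 215, 0]) cube([215, 3930, 2930]);


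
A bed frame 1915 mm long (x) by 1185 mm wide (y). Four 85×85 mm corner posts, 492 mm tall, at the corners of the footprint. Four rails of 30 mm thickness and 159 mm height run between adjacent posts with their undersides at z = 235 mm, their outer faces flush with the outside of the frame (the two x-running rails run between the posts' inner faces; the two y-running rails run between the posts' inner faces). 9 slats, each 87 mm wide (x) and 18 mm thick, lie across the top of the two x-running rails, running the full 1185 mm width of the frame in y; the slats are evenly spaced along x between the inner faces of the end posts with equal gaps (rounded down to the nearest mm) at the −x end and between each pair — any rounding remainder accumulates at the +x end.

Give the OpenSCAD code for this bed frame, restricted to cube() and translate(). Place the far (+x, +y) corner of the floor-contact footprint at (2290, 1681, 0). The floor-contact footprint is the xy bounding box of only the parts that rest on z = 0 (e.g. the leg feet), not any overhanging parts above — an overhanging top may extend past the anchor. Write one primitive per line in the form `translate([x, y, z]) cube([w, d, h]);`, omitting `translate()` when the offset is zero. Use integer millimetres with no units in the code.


translate([375, 496, 0]) cube([85, 85, 492]);
translate([375, 1596, 0]) cube([85, 85, 492]);
translate([2205, 496, 0]) cube([85, 85, 492]);
translate([2205, 1596, 0]) cube([85, 85, 492]);
translate([460, 496, 235]) cube([1745, 30, 159]);
translate([460, 1651, 235]) cube([1745, 30, 159]);
translate([375, 581, 235]) cube([30, 1015, 159]);
translate([2260, 581, 235]) cube([30, 1015, 159]);
translate([556, 496, 394]) cube([87, 1185, 18]);
translate([739, 496, 394]) cube([87, 1185, 18]);
translate([922, 496, 394]) cube([87, 1185, 18]);
translate([1105, 496, 394]) cube([87, 1185, 18]);
translate([1288, 496, 394]) cube([87, 1185, 18]);
translate([1471, 496, 394]) cube([87, 1185, 18]);
translate([1654, 496, 394]) cube([87, 1185, 18]);
translate([1837, 496, 394]) cube([87, 1185, 18]);
translate([2020, 496, 394]) cube([87, 1185, 18]);


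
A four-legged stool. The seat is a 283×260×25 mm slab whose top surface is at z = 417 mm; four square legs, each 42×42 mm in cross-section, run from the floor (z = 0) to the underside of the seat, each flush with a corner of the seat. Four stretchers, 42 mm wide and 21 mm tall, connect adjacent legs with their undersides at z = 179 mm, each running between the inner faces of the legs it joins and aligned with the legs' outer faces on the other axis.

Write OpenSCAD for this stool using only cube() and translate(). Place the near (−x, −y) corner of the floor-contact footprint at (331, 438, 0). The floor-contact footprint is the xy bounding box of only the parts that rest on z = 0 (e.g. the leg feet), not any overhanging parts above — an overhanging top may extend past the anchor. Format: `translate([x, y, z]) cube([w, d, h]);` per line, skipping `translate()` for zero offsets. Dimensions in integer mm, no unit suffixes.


translate([331, 438, 392]) cube([283, 260, 25]);
translate([331, 438, 0]) cube([42, 42, 392]);
translate([572, 438, 0]) cube([42, 42, 392]);
translate([331, 656, 0]) cube([42, 42, 392]);
translate([572, 656, 0]) cube([42, 42, 392]);
translate([373, 438, 179]) cube([199, 42, 21]);
translate([373, 656, 179]) cube([199, 42, 21]);
translate([331, 480, 179]) cube([42, 176, 21]);
translate([572, 480, 179]) cube([42, 176, 21]);


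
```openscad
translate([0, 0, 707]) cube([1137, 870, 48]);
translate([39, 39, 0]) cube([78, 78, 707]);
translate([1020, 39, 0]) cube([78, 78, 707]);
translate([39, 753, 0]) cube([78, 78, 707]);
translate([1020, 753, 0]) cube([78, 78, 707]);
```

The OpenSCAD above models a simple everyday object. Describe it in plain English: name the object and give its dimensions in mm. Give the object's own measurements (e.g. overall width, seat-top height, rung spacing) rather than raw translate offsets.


A table: top 1137 mm (x) × 870 mm (y), 48 mm thick, upper face at z = 755 mm, on four 78×78 mm square legs, each inset 39 mm from the nearest pair of top edges from z = 0 to the bottom of the top.
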